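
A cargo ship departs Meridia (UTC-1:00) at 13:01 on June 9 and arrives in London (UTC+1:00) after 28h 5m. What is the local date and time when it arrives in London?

London is 2:00 ahead of Meridia.
After 28 hours 5 minutes it is 17:06 (Jun 10) in Meridia.
Shift by the zone difference: 17:06 + 2:00 = 19:06 on Jun 10 in London.

19:06 on June 10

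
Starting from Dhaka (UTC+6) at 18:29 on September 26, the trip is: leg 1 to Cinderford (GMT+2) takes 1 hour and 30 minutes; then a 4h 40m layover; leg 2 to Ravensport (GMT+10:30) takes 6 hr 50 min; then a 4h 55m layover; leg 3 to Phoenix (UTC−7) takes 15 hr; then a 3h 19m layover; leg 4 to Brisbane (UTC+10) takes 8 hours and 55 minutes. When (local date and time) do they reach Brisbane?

19:38 on Sep 28

Convert departure to UTC: 18:29 − 6:00 = 12:29 UTC on Sep 26.
Add 1 hour 30 minutes leg 1 → 13:59 UTC.
Add 4 hours and 40 minutes layover in Cinderford → 18:39 UTC.
Add 6 hours 50 minutes leg 2 → 01:29 UTC (Sep 27).
Add 4 hours and 55 minutes layover in Ravensport → 06:24 UTC.
Add 15 hours leg 3 → 21:24 UTC.
Add 3 hours 19 minutes layover in Phoenix → 00:43 UTC (Sep 28).
Add 8 hours and 55 minutes leg 4 → 09:38 UTC.
Brisbane is UTC+10:00, so local arrival = 09:38 + 10:00 = 19:38 on Sep 28.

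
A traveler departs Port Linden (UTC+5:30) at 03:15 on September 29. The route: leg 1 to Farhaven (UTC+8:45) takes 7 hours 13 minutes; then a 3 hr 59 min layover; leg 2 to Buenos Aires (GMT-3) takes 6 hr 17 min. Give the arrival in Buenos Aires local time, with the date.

Convert departure to UTC: 03:15 − 5:30 = 21:45 UTC on Sep 28.
Add 7 hours and 13 minutes leg 1 → 04:58 UTC (Sep 29).
Add 3 hours 59 minutes layover in Farhaven → 08:57 UTC.
Add 6 hours 17 minutes leg 2 → 15:14 UTC.
Buenos Aires is UTC−3:00, so local arrival = 15:14 − 3:00 = 12:14 on Sep 29.

12:14 on Sep 29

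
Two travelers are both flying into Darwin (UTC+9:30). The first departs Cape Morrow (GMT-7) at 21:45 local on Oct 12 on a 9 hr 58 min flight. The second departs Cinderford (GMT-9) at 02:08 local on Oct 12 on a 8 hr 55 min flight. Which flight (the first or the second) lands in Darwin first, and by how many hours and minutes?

Flight 1 in UTC: 21:45 + 7:00 = 04:45 on Oct 13.
+9 hours and 58 minutes → arrive 14:43 UTC on Oct 13.
Flight 2 in UTC: 02:08 + 9:00 = 11:08 on Oct 12.
+8 hours and 55 minutes → arrive 20:03 UTC on Oct 12.
Flight 2 lands earlier by 18 hours 40 minutes.

the second, by 18 hours 40 minutes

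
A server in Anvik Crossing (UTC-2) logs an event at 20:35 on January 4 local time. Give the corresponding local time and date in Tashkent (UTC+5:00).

In UTC: 20:35 + 2:00 = 22:35 on Jan 4.
Tashkent is UTC+5:00: 22:35 + 5:00 = 03:35 on Jan 5.

03:35 on January 5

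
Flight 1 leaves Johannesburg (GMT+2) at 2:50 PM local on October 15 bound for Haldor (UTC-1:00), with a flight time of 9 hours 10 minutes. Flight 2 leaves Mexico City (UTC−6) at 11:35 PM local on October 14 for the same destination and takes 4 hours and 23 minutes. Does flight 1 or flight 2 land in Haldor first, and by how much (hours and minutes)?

the second, by 12 hours 2 minutes

Flight 1 in UTC: 2:50 PM − 2:00 = 12:50 PM on Oct 15.
+9 hours 10 minutes → arrive 10:00 PM UTC on Oct 15.
Flight 2 in UTC: 11:35 PM + 6:00 = 5:35 AM on Oct 15.
+4 hours 23 minutes → arrive 9:58 AM UTC on Oct 15.
Flight 2 lands earlier by 12 hours 2 minutes.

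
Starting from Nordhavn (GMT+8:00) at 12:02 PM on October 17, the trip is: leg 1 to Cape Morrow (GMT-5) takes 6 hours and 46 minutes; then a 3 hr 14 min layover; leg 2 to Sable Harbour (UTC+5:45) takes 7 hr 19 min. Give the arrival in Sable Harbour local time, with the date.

Convert departure to UTC: 12:02 PM − 8:00 = 4:02 AM UTC on Oct 17.
Add 6 hours and 46 minutes leg 1 → 10:48 AM UTC.
Add 3 hours 14 minutes layover in Cape Morrow → 2:02 PM UTC.
Add 7 hours 19 minutes leg 2 → 9:21 PM UTC.
Sable Harbour is UTC+5:45, so local arrival = 9:21 PM + 5:45 = 3:06 AM on Oct 18.

3:06 AM on October 18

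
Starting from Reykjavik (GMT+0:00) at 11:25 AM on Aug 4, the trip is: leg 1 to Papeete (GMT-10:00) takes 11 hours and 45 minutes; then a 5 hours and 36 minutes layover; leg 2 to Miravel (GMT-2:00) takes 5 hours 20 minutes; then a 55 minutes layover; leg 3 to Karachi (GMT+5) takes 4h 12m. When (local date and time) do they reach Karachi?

8:13 PM on Aug 5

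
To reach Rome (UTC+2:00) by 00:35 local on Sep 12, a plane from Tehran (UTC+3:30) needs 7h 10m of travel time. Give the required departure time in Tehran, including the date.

Target arrival in UTC: 00:35 − 2:00 = 22:35 on Sep 11.
Subtract 7 hours 10 minutes → departure 15:25 UTC on Sep 11.
Tehran is UTC+3:30: 15:25 + 3:30 = 18:55 on Sep 11.

18:55 on September 11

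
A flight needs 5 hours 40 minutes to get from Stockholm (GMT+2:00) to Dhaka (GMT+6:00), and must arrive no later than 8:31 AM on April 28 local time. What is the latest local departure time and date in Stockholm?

Target arrival in UTC: 8:31 AM − 6:00 = 2:31 AM on Apr 28.
Subtract 5 hours and 40 minutes → departure 8:51 PM UTC on Apr 27.
Stockholm is UTC+2:00: 8:51 PM + 2:00 = 10:51 PM on Apr 27.

10:51 PM on April 27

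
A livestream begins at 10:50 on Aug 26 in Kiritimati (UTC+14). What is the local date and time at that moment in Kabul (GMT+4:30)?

In UTC: 10:50 − 14:00 = 20:50 on Aug 25.
Kabul is UTC+4:30: 20:50 + 4:30 = 01:20 on Aug 26.

01:20 on August 26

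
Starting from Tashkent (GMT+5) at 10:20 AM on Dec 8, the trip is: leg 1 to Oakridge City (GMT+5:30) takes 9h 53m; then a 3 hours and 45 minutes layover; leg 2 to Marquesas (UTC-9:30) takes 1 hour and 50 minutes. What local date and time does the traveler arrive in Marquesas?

Convert departure to UTC: 10:20 AM − 5:00 = 5:20 AM UTC on Dec 8.
Add 9 hours 53 minutes leg 1 → 3:13 PM UTC.
Add 3 hours and 45 minutes layover in Oakridge City → 6:58 PM UTC.
Add 1 hour 50 minutes leg 2 → 8:48 PM UTC.
Marquesas is UTC−9:30, so local arrival = 8:48 PM − 9:30 = 11:18 AM on Dec 8.

11:18 AM on December 8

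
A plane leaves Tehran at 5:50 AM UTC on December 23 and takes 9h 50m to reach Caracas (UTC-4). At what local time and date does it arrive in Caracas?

11:40 AM on December 23

Departure is given in UTC: 5:50 AM on Dec 23.
Add 9 hours and 50 minutes → 3:40 PM UTC.
Caracas is UTC−4:00: 3:40 PM − 4:00 = 11:40 AM on Dec 23.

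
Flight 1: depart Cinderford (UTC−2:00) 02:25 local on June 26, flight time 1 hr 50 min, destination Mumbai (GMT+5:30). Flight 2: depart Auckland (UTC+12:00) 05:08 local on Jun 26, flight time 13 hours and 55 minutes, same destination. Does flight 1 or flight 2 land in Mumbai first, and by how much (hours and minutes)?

Flight 1 in UTC: 02:25 + 2:00 = 04:25 on Jun 26.
+1 hour 50 minutes → arrive 06:15 UTC on Jun 26.
Flight 2 in UTC: 05:08 − 12:00 = 17:08 on Jun 25.
+13 hours and 55 minutes → arrive 07:03 UTC on Jun 26.
Flight 1 lands earlier by 48 minutes.

the first, by 48 minutes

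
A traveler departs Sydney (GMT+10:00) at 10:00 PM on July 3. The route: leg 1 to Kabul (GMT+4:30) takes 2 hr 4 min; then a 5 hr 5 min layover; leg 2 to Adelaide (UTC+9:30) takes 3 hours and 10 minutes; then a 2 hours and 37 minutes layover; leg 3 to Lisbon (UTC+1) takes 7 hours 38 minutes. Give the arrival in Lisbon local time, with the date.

9:34 AM on July 4

Convert departure to UTC: 10:00 PM − 10:00 = 12:00 PM UTC on Jul 3.
Add 2 hours 4 minutes leg 1 → 2:04 PM UTC.
Add 5 hours and 5 minutes layover in Kabul → 7:09 PM UTC.
Add 3 hours and 10 minutes leg 2 → 10:19 PM UTC.
Add 2 hours and 37 minutes layover in Adelaide → 12:56 AM UTC (Jul 4).
Add 7 hours and 38 minutes leg 3 → 8:34 AM UTC.
Lisbon is UTC+1:00, so local arrival = 8:34 AM + 1:00 = 9:34 AM on Jul 4.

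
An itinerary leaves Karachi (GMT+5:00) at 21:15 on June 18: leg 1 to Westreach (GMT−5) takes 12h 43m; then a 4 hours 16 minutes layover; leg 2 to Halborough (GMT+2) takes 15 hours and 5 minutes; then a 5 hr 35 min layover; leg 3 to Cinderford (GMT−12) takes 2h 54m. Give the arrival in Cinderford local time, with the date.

20:48 on June 19

Convert departure to UTC: 21:15 − 5:00 = 16:15 UTC on Jun 18.
Add 12 hours 43 minutes leg 1 → 04:58 UTC (Jun 19).
Add 4 hours 16 minutes layover in Westreach → 09:14 UTC.
Add 15 hours and 5 minutes leg 2 → 00:19 UTC (Jun 20).
Add 5 hours and 35 minutes layover in Halborough → 05:54 UTC.
Add 2 hours and 54 minutes leg 3 → 08:48 UTC.
Cinderford is UTC−12:00, so local arrival = 08:48 − 12:00 = 20:48 on Jun 19.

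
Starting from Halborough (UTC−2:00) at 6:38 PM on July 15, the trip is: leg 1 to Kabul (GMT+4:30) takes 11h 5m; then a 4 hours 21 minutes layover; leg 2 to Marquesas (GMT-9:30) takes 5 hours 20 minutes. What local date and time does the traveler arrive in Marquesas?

Convert departure to UTC: 6:38 PM + 2:00 = 8:38 PM UTC on Jul 15.
Add 11 hours and 5 minutes leg 1 → 7:43 AM UTC (Jul 16).
Add 4 hours and 21 minutes layover in Kabul → 12:04 PM UTC.
Add 5 hours 20 minutes leg 2 → 5:24 PM UTC.
Marquesas is UTC−9:30, so local arrival = 5:24 PM − 9:30 = 7:54 AM on Jul 16.

7:54 AM on July 16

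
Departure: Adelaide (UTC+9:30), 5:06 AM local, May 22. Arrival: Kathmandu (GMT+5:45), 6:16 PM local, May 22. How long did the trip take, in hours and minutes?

16 hours 55 minutes

Departure in UTC: 5:06 AM − 9:30 = 7:36 PM on May 21.
Arrival in UTC: 6:16 PM − 5:45 = 12:31 PM on May 22.
Elapsed = 12:31 PM − 7:36 PM (+1 day) = 16 hours 55 minutes.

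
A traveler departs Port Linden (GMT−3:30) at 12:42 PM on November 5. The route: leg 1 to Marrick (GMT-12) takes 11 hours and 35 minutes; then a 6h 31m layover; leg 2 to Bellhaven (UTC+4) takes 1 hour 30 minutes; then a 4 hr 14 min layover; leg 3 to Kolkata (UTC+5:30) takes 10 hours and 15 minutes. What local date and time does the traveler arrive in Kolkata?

7:47 AM on November 7

Convert departure to UTC: 12:42 PM + 3:30 = 4:12 PM UTC on Nov 5.
Add 11 hours 35 minutes leg 1 → 3:47 AM UTC (Nov 6).
Add 6 hours and 31 minutes layover in Marrick → 10:18 AM UTC.
Add 1 hour 30 minutes leg 2 → 11:48 AM UTC.
Add 4 hours and 14 minutes layover in Bellhaven → 4:02 PM UTC.
Add 10 hours and 15 minutes leg 3 → 2:17 AM UTC (Nov 7).
Kolkata is UTC+5:30, so local arrival = 2:17 AM + 5:30 = 7:47 AM on Nov 7.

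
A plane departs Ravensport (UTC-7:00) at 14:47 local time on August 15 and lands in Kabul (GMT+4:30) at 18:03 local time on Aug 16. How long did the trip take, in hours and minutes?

15 hours 46 minutes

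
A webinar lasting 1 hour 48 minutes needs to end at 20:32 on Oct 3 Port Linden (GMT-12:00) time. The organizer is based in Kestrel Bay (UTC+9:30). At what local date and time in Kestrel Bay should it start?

Target end time in UTC: 20:32 + 12:00 = 08:32 on Oct 4.
Subtract 1 hour and 48 minutes → start 06:44 UTC on Oct 4.
Kestrel Bay is UTC+9:30: 06:44 + 9:30 = 16:14 on Oct 4.

16:14 on October 4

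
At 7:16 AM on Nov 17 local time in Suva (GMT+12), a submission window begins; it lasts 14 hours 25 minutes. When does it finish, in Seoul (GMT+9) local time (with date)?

6:41 PM on November 17

Convert start to UTC: 7:16 AM − 12:00 = 7:16 PM UTC on Nov 16.
Add 14 hours 25 minutes duration → 9:41 AM UTC (Nov 17).
Seoul is UTC+9:00, so local end time = 9:41 AM + 9:00 = 6:41 PM on Nov 17.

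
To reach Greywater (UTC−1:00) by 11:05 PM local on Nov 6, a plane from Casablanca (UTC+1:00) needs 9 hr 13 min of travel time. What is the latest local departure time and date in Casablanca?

3:52 PM on November 6

Target arrival in UTC: 11:05 PM + 1:00 = 12:05 AM on Nov 7.
Subtract 9 hours and 13 minutes → departure 2:52 PM UTC on Nov 6.
Casablanca is UTC+1:00: 2:52 PM + 1:00 = 3:52 PM on Nov 6.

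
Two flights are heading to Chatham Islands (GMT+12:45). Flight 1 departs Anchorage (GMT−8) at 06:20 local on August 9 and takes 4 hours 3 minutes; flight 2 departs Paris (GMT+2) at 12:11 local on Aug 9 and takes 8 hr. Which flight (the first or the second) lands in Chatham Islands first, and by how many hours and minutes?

Flight 1 in UTC: 06:20 + 8:00 = 14:20 on Aug 9.
+4 hours 3 minutes → arrive 18:23 UTC on Aug 9.
Flight 2 in UTC: 12:11 − 2:00 = 10:11 on Aug 9.
+8 hours → arrive 18:11 UTC on Aug 9.
Flight 2 lands earlier by 12 minutes.

the second, by 12 minutes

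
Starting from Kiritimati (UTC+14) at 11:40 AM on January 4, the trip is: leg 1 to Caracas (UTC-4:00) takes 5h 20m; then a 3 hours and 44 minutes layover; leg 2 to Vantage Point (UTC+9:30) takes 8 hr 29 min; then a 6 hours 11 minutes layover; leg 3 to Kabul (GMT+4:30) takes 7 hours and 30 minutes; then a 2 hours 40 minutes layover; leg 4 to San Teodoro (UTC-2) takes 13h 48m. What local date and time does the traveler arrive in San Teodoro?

7:22 PM on January 5

Convert departure to UTC: 11:40 AM − 14:00 = 9:40 PM UTC on Jan 3.
Add 5 hours and 20 minutes leg 1 → 3:00 AM UTC (Jan 4).
Add 3 hours and 44 minutes layover in Caracas → 6:44 AM UTC.
Add 8 hours 29 minutes leg 2 → 3:13 PM UTC.
Add 6 hours 11 minutes layover in Vantage Point → 9:24 PM UTC.
Add 7 hours and 30 minutes leg 3 → 4:54 AM UTC (Jan 5).
Add 2 hours 40 minutes layover in Kabul → 7:34 AM UTC.
Add 13 hours and 48 minutes leg 4 → 9:22 PM UTC.
San Teodoro is UTC−2:00, so local arrival = 9:22 PM − 2:00 = 7:22 PM on Jan 5.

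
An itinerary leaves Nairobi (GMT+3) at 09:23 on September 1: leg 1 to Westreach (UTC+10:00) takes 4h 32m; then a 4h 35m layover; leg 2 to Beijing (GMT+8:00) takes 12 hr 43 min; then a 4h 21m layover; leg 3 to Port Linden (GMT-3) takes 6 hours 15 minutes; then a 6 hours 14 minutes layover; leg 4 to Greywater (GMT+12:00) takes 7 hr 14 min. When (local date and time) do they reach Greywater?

16:17 on September 3

Convert departure to UTC: 09:23 − 3:00 = 06:23 UTC on Sep 1.
Add 4 hours and 32 minutes leg 1 → 10:55 UTC.
Add 4 hours and 35 minutes layover in Westreach → 15:30 UTC.
Add 12 hours 43 minutes leg 2 → 04:13 UTC (Sep 2).
Add 4 hours and 21 minutes layover in Beijing → 08:34 UTC.
Add 6 hours and 15 minutes leg 3 → 14:49 UTC.
Add 6 hours 14 minutes layover in Port Linden → 21:03 UTC.
Add 7 hours 14 minutes leg 4 → 04:17 UTC (Sep 3).
Greywater is UTC+12:00, so local arrival = 04:17 + 12:00 = 16:17 on Sep 3.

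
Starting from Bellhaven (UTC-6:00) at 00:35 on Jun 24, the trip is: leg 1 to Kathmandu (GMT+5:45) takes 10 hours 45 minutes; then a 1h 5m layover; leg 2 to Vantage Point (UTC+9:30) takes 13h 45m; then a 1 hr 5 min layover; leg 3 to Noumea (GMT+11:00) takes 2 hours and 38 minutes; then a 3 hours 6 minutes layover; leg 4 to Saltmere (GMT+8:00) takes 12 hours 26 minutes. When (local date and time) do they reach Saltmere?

Convert departure to UTC: 00:35 + 6:00 = 06:35 UTC on Jun 24.
Add 10 hours and 45 minutes leg 1 → 17:20 UTC.
Add 1 hour and 5 minutes layover in Kathmandu → 18:25 UTC.
Add 13 hours and 45 minutes leg 2 → 08:10 UTC (Jun 25).
Add 1 hour 5 minutes layover in Vantage Point → 09:15 UTC.
Add 2 hours and 38 minutes leg 3 → 11:53 UTC.
Add 3 hours and 6 minutes layover in Noumea → 14:59 UTC.
Add 12 hours and 26 minutes leg 4 → 03:25 UTC (Jun 26).
Saltmere is UTC+8:00, so local arrival = 03:25 + 8:00 = 11:25 on Jun 26.

11:25 on June 26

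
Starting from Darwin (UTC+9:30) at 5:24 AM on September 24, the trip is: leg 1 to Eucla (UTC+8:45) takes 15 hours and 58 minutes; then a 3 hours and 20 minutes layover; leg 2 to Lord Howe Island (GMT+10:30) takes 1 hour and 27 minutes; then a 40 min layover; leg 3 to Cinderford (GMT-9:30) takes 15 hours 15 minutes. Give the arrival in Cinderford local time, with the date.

Convert departure to UTC: 5:24 AM − 9:30 = 7:54 PM UTC on Sep 23.
Add 15 hours 58 minutes leg 1 → 11:52 AM UTC (Sep 24).
Add 3 hours 20 minutes layover in Eucla → 3:12 PM UTC.
Add 1 hour 27 minutes leg 2 → 4:39 PM UTC.
Add 40 minutes layover in Lord Howe Island → 5:19 PM UTC.
Add 15 hours and 15 minutes leg 3 → 8:34 AM UTC (Sep 25).
Cinderford is UTC−9:30, so local arrival = 8:34 AM − 9:30 = 11:04 PM on Sep 24.

11:04 PM on Sep 24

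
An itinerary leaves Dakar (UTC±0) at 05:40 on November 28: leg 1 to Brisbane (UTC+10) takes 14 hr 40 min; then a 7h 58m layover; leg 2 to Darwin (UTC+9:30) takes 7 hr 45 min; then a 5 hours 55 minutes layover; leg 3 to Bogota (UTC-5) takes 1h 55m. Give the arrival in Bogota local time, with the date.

Dakar is at UTC+0, so departure is already 05:40 UTC on Nov 28.
Add 14 hours 40 minutes leg 1 → 20:20 UTC.
Add 7 hours 58 minutes layover in Brisbane → 04:18 UTC (Nov 29).
Add 7 hours 45 minutes leg 2 → 12:03 UTC.
Add 5 hours 55 minutes layover in Darwin → 17:58 UTC.
Add 1 hour 55 minutes leg 3 → 19:53 UTC.
Bogota is UTC−5:00, so local arrival = 19:53 − 5:00 = 14:53 on Nov 29.

14:53 on Nov 29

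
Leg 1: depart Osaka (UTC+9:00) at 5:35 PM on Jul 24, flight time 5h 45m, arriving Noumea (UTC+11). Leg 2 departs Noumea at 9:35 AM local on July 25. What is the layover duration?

Convert departure to UTC: 5:35 PM − 9:00 = 8:35 AM UTC on Jul 24.
Add 5 hours 45 minutes flight time → 2:20 PM UTC.
Noumea is UTC+11:00, so local arrival = 2:20 PM + 11:00 = 1:20 AM on Jul 25.
Layover = 9:35 AM − 1:20 AM = 8 hours 15 minutes.

8 hours 15 minutes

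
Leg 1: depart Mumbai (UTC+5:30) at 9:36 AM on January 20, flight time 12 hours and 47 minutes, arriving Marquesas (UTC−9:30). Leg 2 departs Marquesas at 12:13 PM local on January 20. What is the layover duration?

Convert departure to UTC: 9:36 AM − 5:30 = 4:06 AM UTC on Jan 20.
Add 12 hours 47 minutes flight time → 4:53 PM UTC.
Marquesas is UTC−9:30, so local arrival = 4:53 PM − 9:30 = 7:23 AM on Jan 20.
Layover = 12:13 PM − 7:23 AM = 4 hours 50 minutes.

4 hours 50 minutes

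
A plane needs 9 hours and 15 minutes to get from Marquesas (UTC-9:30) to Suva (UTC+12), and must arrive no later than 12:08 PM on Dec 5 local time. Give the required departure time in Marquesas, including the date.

5:23 AM on Dec 4

Target arrival in UTC: 12:08 PM − 12:00 = 12:08 AM on Dec 5.
Subtract 9 hours and 15 minutes → departure 2:53 PM UTC on Dec 4.
Marquesas is UTC−9:30: 2:53 PM − 9:30 = 5:23 AM on Dec 4.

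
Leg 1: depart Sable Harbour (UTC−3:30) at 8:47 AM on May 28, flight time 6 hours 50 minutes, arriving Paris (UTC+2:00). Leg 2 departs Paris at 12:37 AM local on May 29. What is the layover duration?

3 hours 30 minutes

Convert departure to UTC: 8:47 AM + 3:30 = 12:17 PM UTC on May 28.
Add 6 hours and 50 minutes flight time → 7:07 PM UTC.
Paris is UTC+2:00, so local arrival = 7:07 PM + 2:00 = 9:07 PM on May 28.
Layover = 12:37 AM − 9:07 PM (+1 day) = 3 hours 30 minutes.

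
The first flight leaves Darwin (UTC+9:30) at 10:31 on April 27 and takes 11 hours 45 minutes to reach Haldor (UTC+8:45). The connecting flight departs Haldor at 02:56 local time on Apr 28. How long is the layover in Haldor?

Convert departure to UTC: 10:31 − 9:30 = 01:01 UTC on Apr 27.
Add 11 hours and 45 minutes flight time → 12:46 UTC.
Haldor is UTC+8:45, so local arrival = 12:46 + 8:45 = 21:31 on Apr 27.
Layover = 02:56 − 21:31 (+1 day) = 5 hours 25 minutes.

5 hours 25 minutes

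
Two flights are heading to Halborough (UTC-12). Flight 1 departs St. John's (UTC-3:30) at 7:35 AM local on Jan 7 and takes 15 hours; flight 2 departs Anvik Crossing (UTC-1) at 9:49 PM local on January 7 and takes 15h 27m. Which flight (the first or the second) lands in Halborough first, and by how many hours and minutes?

Flight 1 in UTC: 7:35 AM + 3:30 = 11:05 AM on Jan 7.
+15 hours → arrive 2:05 AM UTC on Jan 8.
Flight 2 in UTC: 9:49 PM + 1:00 = 10:49 PM on Jan 7.
+15 hours 27 minutes → arrive 2:16 PM UTC on Jan 8.
Flight 1 lands earlier by 12 hours 11 minutes.

the first, by 12 hours 11 minutes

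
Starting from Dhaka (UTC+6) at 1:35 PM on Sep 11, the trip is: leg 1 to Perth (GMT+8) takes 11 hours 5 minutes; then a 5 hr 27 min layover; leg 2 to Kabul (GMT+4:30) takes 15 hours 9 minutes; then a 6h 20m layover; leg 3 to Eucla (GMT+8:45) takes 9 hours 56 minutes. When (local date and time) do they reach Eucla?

Convert departure to UTC: 1:35 PM − 6:00 = 7:35 AM UTC on Sep 11.
Add 11 hours and 5 minutes leg 1 → 6:40 PM UTC.
Add 5 hours 27 minutes layover in Perth → 12:07 AM UTC (Sep 12).
Add 15 hours and 9 minutes leg 2 → 3:16 PM UTC.
Add 6 hours and 20 minutes layover in Kabul → 9:36 PM UTC.
Add 9 hours and 56 minutes leg 3 → 7:32 AM UTC (Sep 13).
Eucla is UTC+8:45, so local arrival = 7:32 AM + 8:45 = 4:17 PM on Sep 13.

4:17 PM on Sep 13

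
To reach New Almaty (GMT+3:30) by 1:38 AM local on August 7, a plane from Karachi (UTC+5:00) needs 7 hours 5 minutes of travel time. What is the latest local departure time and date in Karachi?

8:03 PM on August 6

Target arrival in UTC: 1:38 AM − 3:30 = 10:08 PM on Aug 6.
Subtract 7 hours and 5 minutes → departure 3:03 PM UTC on Aug 6.
Karachi is UTC+5:00: 3:03 PM + 5:00 = 8:03 PM on Aug 6.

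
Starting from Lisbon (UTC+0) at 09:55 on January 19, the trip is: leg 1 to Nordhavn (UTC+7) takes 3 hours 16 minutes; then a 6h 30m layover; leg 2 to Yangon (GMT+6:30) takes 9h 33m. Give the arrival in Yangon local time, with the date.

11:44 on Jan 20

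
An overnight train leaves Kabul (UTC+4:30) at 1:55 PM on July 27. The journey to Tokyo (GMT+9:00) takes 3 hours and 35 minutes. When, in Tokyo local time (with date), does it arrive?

Convert departure to UTC: 1:55 PM − 4:30 = 9:25 AM UTC on Jul 27.
Add 3 hours 35 minutes travel time → 1:00 PM UTC.
Tokyo is UTC+9:00, so local arrival = 1:00 PM + 9:00 = 10:00 PM on Jul 27.

10:00 PM on Jul 27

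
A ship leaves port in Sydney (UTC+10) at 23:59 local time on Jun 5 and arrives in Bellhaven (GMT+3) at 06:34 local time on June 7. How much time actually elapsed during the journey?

Departure in UTC: 23:59 − 10:00 = 13:59 on Jun 5.
Arrival in UTC: 06:34 − 3:00 = 03:34 on Jun 7.
Elapsed = 03:34 − 13:59 (+2 days) = 37 hours 35 minutes.

37 hours 35 minutes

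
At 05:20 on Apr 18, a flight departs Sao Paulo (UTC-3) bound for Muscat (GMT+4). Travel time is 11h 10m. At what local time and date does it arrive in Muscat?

Convert departure to UTC: 05:20 + 3:00 = 08:20 UTC on Apr 18.
Add 11 hours and 10 minutes travel time → 19:30 UTC.
Muscat is UTC+4:00, so local arrival = 19:30 + 4:00 = 23:30 on Apr 18.

23:30 on Apr 18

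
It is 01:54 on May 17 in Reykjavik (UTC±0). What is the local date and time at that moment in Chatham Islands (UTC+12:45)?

Chatham Islands is 12:45 ahead of Reykjavik.
Shift by the zone difference: 01:54 + 12:45 = 14:39 on May 17 in Chatham Islands.

14:39 on May 17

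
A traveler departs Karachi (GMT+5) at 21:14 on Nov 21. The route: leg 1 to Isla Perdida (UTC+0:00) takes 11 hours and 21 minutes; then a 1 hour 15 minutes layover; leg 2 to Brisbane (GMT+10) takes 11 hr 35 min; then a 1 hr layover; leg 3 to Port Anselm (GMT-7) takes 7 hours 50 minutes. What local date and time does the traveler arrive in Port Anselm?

Convert departure to UTC: 21:14 − 5:00 = 16:14 UTC on Nov 21.
Add 11 hours 21 minutes leg 1 → 03:35 UTC (Nov 22).
Add 1 hour 15 minutes layover in Isla Perdida → 04:50 UTC.
Add 11 hours and 35 minutes leg 2 → 16:25 UTC.
Add 1 hour layover in Brisbane → 17:25 UTC.
Add 7 hours 50 minutes leg 3 → 01:15 UTC (Nov 23).
Port Anselm is UTC−7:00, so local arrival = 01:15 − 7:00 = 18:15 on Nov 22.

18:15 on Nov 22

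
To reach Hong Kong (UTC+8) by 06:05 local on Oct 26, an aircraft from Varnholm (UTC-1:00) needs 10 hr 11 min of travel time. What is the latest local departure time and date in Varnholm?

10:54 on Oct 25

Target arrival in UTC: 06:05 − 8:00 = 22:05 on Oct 25.
Subtract 10 hours and 11 minutes → departure 11:54 UTC on Oct 25.
Varnholm is UTC−1:00: 11:54 − 1:00 = 10:54 on Oct 25.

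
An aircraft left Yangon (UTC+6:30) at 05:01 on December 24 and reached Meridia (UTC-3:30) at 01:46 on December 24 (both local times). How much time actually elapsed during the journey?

Departure in UTC: 05:01 − 6:30 = 22:31 on Dec 23.
Arrival in UTC: 01:46 + 3:30 = 05:16 on Dec 24.
Elapsed = 05:16 − 22:31 (+1 day) = 6 hours 45 minutes.

6 hours 45 minutes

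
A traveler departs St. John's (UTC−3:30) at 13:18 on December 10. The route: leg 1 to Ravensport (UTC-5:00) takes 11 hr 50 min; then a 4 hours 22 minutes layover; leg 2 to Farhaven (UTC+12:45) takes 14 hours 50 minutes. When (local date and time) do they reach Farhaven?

Convert departure to UTC: 13:18 + 3:30 = 16:48 UTC on Dec 10.
Add 11 hours 50 minutes leg 1 → 04:38 UTC (Dec 11).
Add 4 hours and 22 minutes layover in Ravensport → 09:00 UTC.
Add 14 hours and 50 minutes leg 2 → 23:50 UTC.
Farhaven is UTC+12:45, so local arrival = 23:50 + 12:45 = 12:35 on Dec 12.

12:35 on Dec 12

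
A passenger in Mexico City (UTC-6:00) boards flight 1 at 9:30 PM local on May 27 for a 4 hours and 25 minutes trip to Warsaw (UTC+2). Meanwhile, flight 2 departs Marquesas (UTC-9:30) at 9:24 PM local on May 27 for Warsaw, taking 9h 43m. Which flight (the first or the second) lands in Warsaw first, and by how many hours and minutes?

the first, by 8 hours 42 minutes

Flight 1 in UTC: 9:30 PM + 6:00 = 3:30 AM on May 28.
+4 hours and 25 minutes → arrive 7:55 AM UTC on May 28.
Flight 2 in UTC: 9:24 PM + 9:30 = 6:54 AM on May 28.
+9 hours and 43 minutes → arrive 4:37 PM UTC on May 28.
Flight 1 lands earlier by 8 hours 42 minutes.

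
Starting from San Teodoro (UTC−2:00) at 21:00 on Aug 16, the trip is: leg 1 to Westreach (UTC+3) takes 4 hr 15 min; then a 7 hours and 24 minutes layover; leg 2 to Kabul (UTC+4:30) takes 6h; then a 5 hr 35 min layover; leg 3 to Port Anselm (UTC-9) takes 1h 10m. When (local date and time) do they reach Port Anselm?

14:24 on Aug 17

Convert departure to UTC: 21:00 + 2:00 = 23:00 UTC on Aug 16.
Add 4 hours and 15 minutes leg 1 → 03:15 UTC (Aug 17).
Add 7 hours 24 minutes layover in Westreach → 10:39 UTC.
Add 6 hours leg 2 → 16:39 UTC.
Add 5 hours and 35 minutes layover in Kabul → 22:14 UTC.
Add 1 hour 10 minutes leg 3 → 23:24 UTC.
Port Anselm is UTC−9:00, so local arrival = 23:24 − 9:00 = 14:24 on Aug 17.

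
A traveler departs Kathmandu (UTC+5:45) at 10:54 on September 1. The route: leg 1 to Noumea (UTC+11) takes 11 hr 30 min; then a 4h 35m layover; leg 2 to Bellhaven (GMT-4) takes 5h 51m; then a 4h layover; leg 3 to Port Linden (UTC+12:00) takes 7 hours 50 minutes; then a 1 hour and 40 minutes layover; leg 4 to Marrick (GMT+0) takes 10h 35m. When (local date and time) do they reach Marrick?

03:10 on September 3

Convert departure to UTC: 10:54 − 5:45 = 05:09 UTC on Sep 1.
Add 11 hours 30 minutes leg 1 → 16:39 UTC.
Add 4 hours 35 minutes layover in Noumea → 21:14 UTC.
Add 5 hours and 51 minutes leg 2 → 03:05 UTC (Sep 2).
Add 4 hours layover in Bellhaven → 07:05 UTC.
Add 7 hours and 50 minutes leg 3 → 14:55 UTC.
Add 1 hour 40 minutes layover in Port Linden → 16:35 UTC.
Add 10 hours and 35 minutes leg 4 → 03:10 UTC (Sep 3).
Marrick is UTC+0, so local arrival is the same: 03:10 on Sep 3.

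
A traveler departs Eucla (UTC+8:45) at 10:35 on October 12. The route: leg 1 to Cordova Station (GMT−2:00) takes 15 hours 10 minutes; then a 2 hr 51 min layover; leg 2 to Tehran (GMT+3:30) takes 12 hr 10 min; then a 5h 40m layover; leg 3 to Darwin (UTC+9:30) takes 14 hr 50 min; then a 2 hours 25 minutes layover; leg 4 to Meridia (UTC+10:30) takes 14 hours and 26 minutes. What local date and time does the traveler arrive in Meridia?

Convert departure to UTC: 10:35 − 8:45 = 01:50 UTC on Oct 12.
Add 15 hours and 10 minutes leg 1 → 17:00 UTC.
Add 2 hours 51 minutes layover in Cordova Station → 19:51 UTC.
Add 12 hours 10 minutes leg 2 → 08:01 UTC (Oct 13).
Add 5 hours and 40 minutes layover in Tehran → 13:41 UTC.
Add 14 hours 50 minutes leg 3 → 04:31 UTC (Oct 14).
Add 2 hours and 25 minutes layover in Darwin → 06:56 UTC.
Add 14 hours and 26 minutes leg 4 → 21:22 UTC.
Meridia is UTC+10:30, so local arrival = 21:22 + 10:30 = 07:52 on Oct 15.

07:52 on Oct 15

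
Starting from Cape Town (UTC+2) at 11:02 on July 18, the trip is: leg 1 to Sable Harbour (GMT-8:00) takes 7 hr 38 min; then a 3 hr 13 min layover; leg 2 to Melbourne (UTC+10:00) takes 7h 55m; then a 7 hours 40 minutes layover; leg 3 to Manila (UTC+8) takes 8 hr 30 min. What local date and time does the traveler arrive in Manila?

03:58 on July 20

Convert departure to UTC: 11:02 − 2:00 = 09:02 UTC on Jul 18.
Add 7 hours and 38 minutes leg 1 → 16:40 UTC.
Add 3 hours and 13 minutes layover in Sable Harbour → 19:53 UTC.
Add 7 hours and 55 minutes leg 2 → 03:48 UTC (Jul 19).
Add 7 hours and 40 minutes layover in Melbourne → 11:28 UTC.
Add 8 hours and 30 minutes leg 3 → 19:58 UTC.
Manila is UTC+8:00, so local arrival = 19:58 + 8:00 = 03:58 on Jul 20.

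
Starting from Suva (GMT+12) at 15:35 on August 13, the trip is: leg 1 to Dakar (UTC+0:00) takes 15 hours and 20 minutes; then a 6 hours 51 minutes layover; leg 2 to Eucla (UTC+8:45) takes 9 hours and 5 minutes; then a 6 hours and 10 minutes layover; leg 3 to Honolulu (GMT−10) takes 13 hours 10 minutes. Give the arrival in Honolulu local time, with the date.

Convert departure to UTC: 15:35 − 12:00 = 03:35 UTC on Aug 13.
Add 15 hours and 20 minutes leg 1 → 18:55 UTC.
Add 6 hours 51 minutes layover in Dakar → 01:46 UTC (Aug 14).
Add 9 hours and 5 minutes leg 2 → 10:51 UTC.
Add 6 hours 10 minutes layover in Eucla → 17:01 UTC.
Add 13 hours and 10 minutes leg 3 → 06:11 UTC (Aug 15).
Honolulu is UTC−10:00, so local arrival = 06:11 − 10:00 = 20:11 on Aug 14.

20:11 on August 14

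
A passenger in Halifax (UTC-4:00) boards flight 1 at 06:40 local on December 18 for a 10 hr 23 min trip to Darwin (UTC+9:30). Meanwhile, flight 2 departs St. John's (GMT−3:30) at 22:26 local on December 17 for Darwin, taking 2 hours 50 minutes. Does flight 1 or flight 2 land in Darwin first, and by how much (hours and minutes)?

the second, by 16 hours 17 minutes

Flight 1 in UTC: 06:40 + 4:00 = 10:40 on Dec 18.
+10 hours 23 minutes → arrive 21:03 UTC on Dec 18.
Flight 2 in UTC: 22:26 + 3:30 = 01:56 on Dec 18.
+2 hours and 50 minutes → arrive 04:46 UTC on Dec 18.
Flight 2 lands earlier by 16 hours 17 minutes.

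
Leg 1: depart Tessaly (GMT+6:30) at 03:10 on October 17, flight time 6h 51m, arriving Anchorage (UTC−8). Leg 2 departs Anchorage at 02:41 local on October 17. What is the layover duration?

7 hours 10 minutes

Convert departure to UTC: 03:10 − 6:30 = 20:40 UTC on Oct 16.
Add 6 hours and 51 minutes flight time → 03:31 UTC (Oct 17).
Anchorage is UTC−8:00, so local arrival = 03:31 − 8:00 = 19:31 on Oct 16.
Layover = 02:41 − 19:31 (+1 day) = 7 hours 10 minutes.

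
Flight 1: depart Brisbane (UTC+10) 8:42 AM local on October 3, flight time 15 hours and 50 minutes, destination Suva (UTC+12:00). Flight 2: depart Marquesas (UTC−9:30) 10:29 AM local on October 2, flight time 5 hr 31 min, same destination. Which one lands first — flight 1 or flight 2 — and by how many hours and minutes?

Flight 1 in UTC: 8:42 AM − 10:00 = 10:42 PM on Oct 2.
+15 hours and 50 minutes → arrive 2:32 PM UTC on Oct 3.
Flight 2 in UTC: 10:29 AM + 9:30 = 7:59 PM on Oct 2.
+5 hours and 31 minutes → arrive 1:30 AM UTC on Oct 3.
Flight 2 lands earlier by 13 hours 2 minutes.

the second, by 13 hours 2 minutes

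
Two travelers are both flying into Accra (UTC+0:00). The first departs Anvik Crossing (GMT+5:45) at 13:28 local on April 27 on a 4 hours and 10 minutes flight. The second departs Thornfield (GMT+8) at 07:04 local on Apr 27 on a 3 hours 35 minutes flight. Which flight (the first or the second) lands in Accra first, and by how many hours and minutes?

the second, by 9 hours 14 minutes

Flight 1 in UTC: 13:28 − 5:45 = 07:43 on Apr 27.
+4 hours and 10 minutes → arrive 11:53 UTC on Apr 27.
Flight 2 in UTC: 07:04 − 8:00 = 23:04 on Apr 26.
+3 hours and 35 minutes → arrive 02:39 UTC on Apr 27.
Flight 2 lands earlier by 9 hours 14 minutes.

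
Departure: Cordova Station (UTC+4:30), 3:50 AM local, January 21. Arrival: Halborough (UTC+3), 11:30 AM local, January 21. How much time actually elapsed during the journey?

Departure in UTC: 3:50 AM − 4:30 = 11:20 PM on Jan 20.
Arrival in UTC: 11:30 AM − 3:00 = 8:30 AM on Jan 21.
Elapsed = 8:30 AM − 11:20 PM (+1 day) = 9 hours 10 minutes.

9 hours 10 minutes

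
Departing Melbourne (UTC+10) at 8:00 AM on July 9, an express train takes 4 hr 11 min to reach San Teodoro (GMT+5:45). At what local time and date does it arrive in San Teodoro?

Convert departure to UTC: 8:00 AM − 10:00 = 10:00 PM UTC on Jul 8.
Add 4 hours and 11 minutes travel time → 2:11 AM UTC (Jul 9).
San Teodoro is UTC+5:45, so local arrival = 2:11 AM + 5:45 = 7:56 AM on Jul 9.

7:56 AM on Jul 9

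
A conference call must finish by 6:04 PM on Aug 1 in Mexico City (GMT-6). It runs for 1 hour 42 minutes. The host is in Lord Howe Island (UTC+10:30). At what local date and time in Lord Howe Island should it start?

8:52 AM on Aug 2

Target end time in UTC: 6:04 PM + 6:00 = 12:04 AM on Aug 2.
Subtract 1 hour 42 minutes → start 10:22 PM UTC on Aug 1.
Lord Howe Island is UTC+10:30: 10:22 PM + 10:30 = 8:52 AM on Aug 2.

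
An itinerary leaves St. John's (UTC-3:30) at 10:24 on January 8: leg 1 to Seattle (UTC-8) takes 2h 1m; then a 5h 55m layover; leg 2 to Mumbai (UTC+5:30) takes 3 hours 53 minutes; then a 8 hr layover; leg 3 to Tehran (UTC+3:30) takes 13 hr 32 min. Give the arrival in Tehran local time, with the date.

02:45 on January 10

Convert departure to UTC: 10:24 + 3:30 = 13:54 UTC on Jan 8.
Add 2 hours and 1 minute leg 1 → 15:55 UTC.
Add 5 hours 55 minutes layover in Seattle → 21:50 UTC.
Add 3 hours and 53 minutes leg 2 → 01:43 UTC (Jan 9).
Add 8 hours layover in Mumbai → 09:43 UTC.
Add 13 hours and 32 minutes leg 3 → 23:15 UTC.
Tehran is UTC+3:30, so local arrival = 23:15 + 3:30 = 02:45 on Jan 10.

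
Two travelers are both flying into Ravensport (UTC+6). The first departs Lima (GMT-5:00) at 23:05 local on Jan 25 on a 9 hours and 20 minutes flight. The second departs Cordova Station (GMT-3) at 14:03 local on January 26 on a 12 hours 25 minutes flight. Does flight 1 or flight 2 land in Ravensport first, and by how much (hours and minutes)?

the first, by 16 hours 3 minutes

Flight 1 in UTC: 23:05 + 5:00 = 04:05 on Jan 26.
+9 hours 20 minutes → arrive 13:25 UTC on Jan 26.
Flight 2 in UTC: 14:03 + 3:00 = 17:03 on Jan 26.
+12 hours and 25 minutes → arrive 05:28 UTC on Jan 27.
Flight 1 lands earlier by 16 hours 3 minutes.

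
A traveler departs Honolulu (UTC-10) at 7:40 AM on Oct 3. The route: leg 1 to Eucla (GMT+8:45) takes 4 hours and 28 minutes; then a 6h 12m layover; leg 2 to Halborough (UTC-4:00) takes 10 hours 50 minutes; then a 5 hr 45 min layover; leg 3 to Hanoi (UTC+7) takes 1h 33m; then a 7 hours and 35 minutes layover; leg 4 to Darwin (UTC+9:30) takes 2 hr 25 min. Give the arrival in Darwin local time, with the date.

5:58 PM on October 5

Convert departure to UTC: 7:40 AM + 10:00 = 5:40 PM UTC on Oct 3.
Add 4 hours 28 minutes leg 1 → 10:08 PM UTC.
Add 6 hours 12 minutes layover in Eucla → 4:20 AM UTC (Oct 4).
Add 10 hours 50 minutes leg 2 → 3:10 PM UTC.
Add 5 hours 45 minutes layover in Halborough → 8:55 PM UTC.
Add 1 hour 33 minutes leg 3 → 10:28 PM UTC.
Add 7 hours and 35 minutes layover in Hanoi → 6:03 AM UTC (Oct 5).
Add 2 hours and 25 minutes leg 4 → 8:28 AM UTC.
Darwin is UTC+9:30, so local arrival = 8:28 AM + 9:30 = 5:58 PM on Oct 5.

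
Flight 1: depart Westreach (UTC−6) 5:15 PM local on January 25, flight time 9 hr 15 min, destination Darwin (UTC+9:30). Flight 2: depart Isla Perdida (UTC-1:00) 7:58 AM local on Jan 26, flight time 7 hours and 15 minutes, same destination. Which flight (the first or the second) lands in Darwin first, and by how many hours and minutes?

the first, by 7 hours 43 minutes

Flight 1 in UTC: 5:15 PM + 6:00 = 11:15 PM on Jan 25.
+9 hours 15 minutes → arrive 8:30 AM UTC on Jan 26.
Flight 2 in UTC: 7:58 AM + 1:00 = 8:58 AM on Jan 26.
+7 hours 15 minutes → arrive 4:13 PM UTC on Jan 26.
Flight 1 lands earlier by 7 hours 43 minutes.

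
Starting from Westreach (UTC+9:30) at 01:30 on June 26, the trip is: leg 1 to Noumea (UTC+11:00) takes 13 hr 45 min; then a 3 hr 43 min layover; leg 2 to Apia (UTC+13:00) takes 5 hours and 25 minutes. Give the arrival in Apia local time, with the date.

Convert departure to UTC: 01:30 − 9:30 = 16:00 UTC on Jun 25.
Add 13 hours and 45 minutes leg 1 → 05:45 UTC (Jun 26).
Add 3 hours and 43 minutes layover in Noumea → 09:28 UTC.
Add 5 hours 25 minutes leg 2 → 14:53 UTC.
Apia is UTC+13:00, so local arrival = 14:53 + 13:00 = 03:53 on Jun 27.

03:53 on Jun 27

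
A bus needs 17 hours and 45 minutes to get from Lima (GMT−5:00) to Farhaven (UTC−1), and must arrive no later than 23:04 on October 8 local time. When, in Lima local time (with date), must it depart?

01:19 on October 8

Target arrival in UTC: 23:04 + 1:00 = 00:04 on Oct 9.
Subtract 17 hours and 45 minutes → departure 06:19 UTC on Oct 8.
Lima is UTC−5:00: 06:19 − 5:00 = 01:19 on Oct 8.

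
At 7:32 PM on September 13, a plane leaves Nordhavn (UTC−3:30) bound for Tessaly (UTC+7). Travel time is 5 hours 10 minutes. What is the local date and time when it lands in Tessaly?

11:12 AM on September 14

Tessaly is 10:30 ahead of Nordhavn.
After 5 hours and 10 minutes it is 12:42 AM (Sep 14) in Nordhavn.
Shift by the zone difference: 12:42 AM + 10:30 = 11:12 AM on Sep 14 in Tessaly.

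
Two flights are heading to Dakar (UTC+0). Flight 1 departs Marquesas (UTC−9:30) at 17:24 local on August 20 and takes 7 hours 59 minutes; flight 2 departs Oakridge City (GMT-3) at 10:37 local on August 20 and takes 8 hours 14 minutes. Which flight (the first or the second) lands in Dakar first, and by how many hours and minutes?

the second, by 13 hours 2 minutes

Flight 1 in UTC: 17:24 + 9:30 = 02:54 on Aug 21.
+7 hours 59 minutes → arrive 10:53 UTC on Aug 21.
Flight 2 in UTC: 10:37 + 3:00 = 13:37 on Aug 20.
+8 hours 14 minutes → arrive 21:51 UTC on Aug 20.
Flight 2 lands earlier by 13 hours 2 minutes.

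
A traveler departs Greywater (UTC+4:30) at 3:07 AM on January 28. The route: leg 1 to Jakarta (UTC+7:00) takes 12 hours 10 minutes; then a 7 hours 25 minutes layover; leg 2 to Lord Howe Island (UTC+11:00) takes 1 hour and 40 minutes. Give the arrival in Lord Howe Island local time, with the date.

Convert departure to UTC: 3:07 AM − 4:30 = 10:37 PM UTC on Jan 27.
Add 12 hours 10 minutes leg 1 → 10:47 AM UTC (Jan 28).
Add 7 hours 25 minutes layover in Jakarta → 6:12 PM UTC.
Add 1 hour 40 minutes leg 2 → 7:52 PM UTC.
Lord Howe Island is UTC+11:00, so local arrival = 7:52 PM + 11:00 = 6:52 AM on Jan 29.

6:52 AM on January 29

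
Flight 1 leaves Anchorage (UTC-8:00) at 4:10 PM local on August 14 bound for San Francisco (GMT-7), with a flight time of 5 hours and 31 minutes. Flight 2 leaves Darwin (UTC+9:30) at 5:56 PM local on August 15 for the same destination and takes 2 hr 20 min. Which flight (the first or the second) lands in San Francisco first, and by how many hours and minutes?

the first, by 5 hours 5 minutes

Flight 1 in UTC: 4:10 PM + 8:00 = 12:10 AM on Aug 15.
+5 hours 31 minutes → arrive 5:41 AM UTC on Aug 15.
Flight 2 in UTC: 5:56 PM − 9:30 = 8:26 AM on Aug 15.
+2 hours 20 minutes → arrive 10:46 AM UTC on Aug 15.
Flight 1 lands earlier by 5 hours 5 minutes.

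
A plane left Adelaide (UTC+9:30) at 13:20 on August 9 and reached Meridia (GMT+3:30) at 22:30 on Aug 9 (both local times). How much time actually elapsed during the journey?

Meridia is 6:00 behind Adelaide.
Clock-face elapsed time (ignoring zones) is 9 hours 10 minutes.
Actual elapsed = 9 hours 10 minutes + 6:00 = 15 hours 10 minutes.

15 hours 10 minutes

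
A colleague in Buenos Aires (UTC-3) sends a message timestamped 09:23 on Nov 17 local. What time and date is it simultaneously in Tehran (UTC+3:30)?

In UTC: 09:23 + 3:00 = 12:23 on Nov 17.
Tehran is UTC+3:30: 12:23 + 3:30 = 15:53 on Nov 17.

15:53 on November 17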